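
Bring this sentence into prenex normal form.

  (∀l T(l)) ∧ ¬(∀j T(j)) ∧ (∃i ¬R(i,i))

∀l ∃j ∃i (T(l) ∧ ¬T(j) ∧ ¬R(i,i))

Push ¬ through the quantifiers and connectives to reach negation normal form:
  (∀l T(l)) ∧ (∃j ¬T(j)) ∧ (∃i ¬R(i,i))
All bound variables are already distinct, so no renaming is needed.
Pull the quantifiers to the front (each side's bound variable is not free in the other side):
  ∀l ∃j ∃i (T(l) ∧ ¬T(j) ∧ ¬R(i,i))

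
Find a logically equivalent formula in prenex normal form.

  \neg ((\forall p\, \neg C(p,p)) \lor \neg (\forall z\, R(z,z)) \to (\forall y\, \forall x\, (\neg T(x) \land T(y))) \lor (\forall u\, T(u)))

\forall p\, \exists z\, \exists y\, \exists x\, \exists u\, ((\neg C(p,p) \lor \neg R(z,z)) \land (T(x) \lor \neg T(y)) \land \neg T(u))

First replace A → B with ¬A ∨ B.
  \neg (\neg ((\forall p\, \neg C(p,p)) \lor \neg (\forall z\, R(z,z))) \lor (\forall y\, \forall x\, (\neg T(x) \land T(y))) \lor (\forall u\, T(u)))
Drive negations inward (¬∀x A ≡ ∃x ¬A, ¬∃x A ≡ ∀x ¬A, De Morgan for ∧/∨):
  ((\forall p\, \neg C(p,p)) \lor (\exists z\, \neg R(z,z))) \land (\exists y\, \exists x\, (T(x) \lor \neg T(y))) \land (\exists u\, \neg T(u))
Pull the quantifiers to the front (each side's bound variable is not free in the other side):
  \forall p\, \exists z\, \exists y\, \exists x\, \exists u\, ((\neg C(p,p) \lor \neg R(z,z)) \land (T(x) \lor \neg T(y)) \land \neg T(u))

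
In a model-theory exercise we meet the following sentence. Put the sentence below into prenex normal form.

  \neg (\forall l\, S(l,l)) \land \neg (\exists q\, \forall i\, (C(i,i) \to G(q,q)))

\exists l\, \forall q\, \exists i\, (\neg S(l,l) \land C(i,i) \land \neg G(q,q))

First replace A → B with ¬A ∨ B.
  \neg (\forall l\, S(l,l)) \land \neg (\exists q\, \forall i\, (\neg C(i,i) \lor G(q,q)))
Move each ¬ inward, flipping quantifiers it crosses:
  (\exists l\, \neg S(l,l)) \land (\forall q\, \exists i\, (C(i,i) \land \neg G(q,q)))
All bound variables are already distinct, so no renaming is needed.
Finally move all quantifiers to the prefix:
  \exists l\, \forall q\, \exists i\, (\neg S(l,l) \land C(i,i) \land \neg G(q,q))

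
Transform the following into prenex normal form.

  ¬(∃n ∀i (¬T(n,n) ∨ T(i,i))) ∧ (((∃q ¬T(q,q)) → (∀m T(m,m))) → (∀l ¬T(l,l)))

∀n ∃i ∃q ∃m ∀l (T(n,n) ∧ ¬T(i,i) ∧ (¬T(q,q) ∧ ¬T(m,m) ∨ ¬T(l,l)))

First replace A → B with ¬A ∨ B.
  ¬(∃n ∀i (¬T(n,n) ∨ T(i,i))) ∧ (¬(¬(∃q ¬T(q,q)) ∨ (∀m T(m,m))) ∨ (∀l ¬T(l,l)))
Push ¬ through the quantifiers and connectives to reach negation normal form:
  (∀n ∃i (T(n,n) ∧ ¬T(i,i))) ∧ ((∃q ¬T(q,q)) ∧ (∃m ¬T(m,m)) ∨ (∀l ¬T(l,l)))
All bound variables are already distinct, so no renaming is needed.
Finally move all quantifiers to the prefix:
  ∀n ∃i ∃q ∃m ∀l (T(n,n) ∧ ¬T(i,i) ∧ (¬T(q,q) ∧ ¬T(m,m) ∨ ¬T(l,l)))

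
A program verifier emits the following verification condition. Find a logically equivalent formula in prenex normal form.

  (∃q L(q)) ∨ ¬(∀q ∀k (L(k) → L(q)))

∃q ∃u1 ∃k (L(q) ∨ L(k) ∧ ¬L(u1))

Rewrite implications/biconditionals: A → B as ¬A ∨ B.
  (∃q L(q)) ∨ ¬(∀q ∀k (¬L(k) ∨ L(q)))
Drive negations inward (¬∀x A ≡ ∃x ¬A, ¬∃x A ≡ ∀x ¬A, De Morgan for ∧/∨):
  (∃q L(q)) ∨ (∃q ∃k (L(k) ∧ ¬L(q)))
Rename bound variables to avoid capture: q↦u1.
  (∃q L(q)) ∨ (∃u1 ∃k (L(k) ∧ ¬L(u1)))
Extract every quantifier outward, since the variables are now distinct and don't occur free across branches:
  ∃q ∃u1 ∃k (L(q) ∨ L(k) ∧ ¬L(u1))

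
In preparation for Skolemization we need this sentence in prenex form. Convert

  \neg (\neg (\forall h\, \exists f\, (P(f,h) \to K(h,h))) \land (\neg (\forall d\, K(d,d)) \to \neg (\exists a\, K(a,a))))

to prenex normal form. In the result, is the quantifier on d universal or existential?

Eliminate → and ↔ using ¬ and ∨.
  \neg (\neg (\forall h\, \exists f\, (\neg P(f,h) \lor K(h,h))) \land (\neg \neg (\forall d\, K(d,d)) \lor \neg (\exists a\, K(a,a))))
Drive negations inward (¬∀x A ≡ ∃x ¬A, ¬∃x A ≡ ∀x ¬A, De Morgan for ∧/∨):
  (\forall h\, \exists f\, (\neg P(f,h) \lor K(h,h))) \lor (\exists d\, \neg K(d,d)) \land (\exists a\, K(a,a))
All bound variables are already distinct, so no renaming is needed.
Extract every quantifier outward, since the variables are now distinct and don't occur free across branches:
  \forall h\, \exists f\, \exists d\, \exists a\, (\neg P(f,h) \lor K(h,h) \lor \neg K(d,d) \land K(a,a))
The quantifier \forall d sits under an odd number of negations (counting the antecedent side of each →), so it flips to \exists d.

existential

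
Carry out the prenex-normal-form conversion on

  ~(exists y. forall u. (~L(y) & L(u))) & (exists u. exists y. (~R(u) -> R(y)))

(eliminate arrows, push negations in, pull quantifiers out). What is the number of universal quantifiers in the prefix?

1

Eliminate → and ↔ using ¬ and ∨.
  ~(exists y. forall u. (~L(y) & L(u))) & (exists u. exists y. (~~R(u) | R(y)))
Push ¬ through the quantifiers and connectives to reach negation normal form:
  (forall y. exists u. (L(y) | ~L(u))) & (exists u. exists y. (R(u) | R(y)))
Standardize variables apart so no two quantifiers bind the same name: u↦t, y↦y1.
  (forall y. exists u. (L(y) | ~L(u))) & (exists t. exists y1. (R(t) | R(y1)))
Extract every quantifier outward, since the variables are now distinct and don't occur free across branches:
  forall y. exists u. exists t. exists y1. ((L(y) | ~L(u)) & (R(t) | R(y1)))
The prefix is forall y exists u exists t exists y1: 1 universal, 3 existential.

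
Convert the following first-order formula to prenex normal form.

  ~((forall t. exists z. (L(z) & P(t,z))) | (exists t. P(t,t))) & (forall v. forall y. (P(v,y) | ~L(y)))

exists t. forall z. forall y1. forall v. forall y. ((~L(z) | ~P(t,z)) & ~P(y1,y1) & (P(v,y) | ~L(y)))

Move each ¬ inward, flipping quantifiers it crosses:
  (exists t. forall z. (~L(z) | ~P(t,z))) & (forall t. ~P(t,t)) & (forall v. forall y. (P(v,y) | ~L(y)))
Give each quantifier a distinct variable: t↦y1.
  (exists t. forall z. (~L(z) | ~P(t,z))) & (forall y1. ~P(y1,y1)) & (forall v. forall y. (P(v,y) | ~L(y)))
Extract every quantifier outward, since the variables are now distinct and don't occur free across branches:
  exists t. forall z. forall y1. forall v. forall y. ((~L(z) | ~P(t,z)) & ~P(y1,y1) & (P(v,y) | ~L(y)))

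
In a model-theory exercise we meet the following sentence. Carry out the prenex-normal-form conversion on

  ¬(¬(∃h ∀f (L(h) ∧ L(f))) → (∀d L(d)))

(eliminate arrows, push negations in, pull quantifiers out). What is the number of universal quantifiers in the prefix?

1

Rewrite implications/biconditionals: A → B as ¬A ∨ B.
  ¬(¬¬(∃h ∀f (L(h) ∧ L(f))) ∨ (∀d L(d)))
Drive negations inward (¬∀x A ≡ ∃x ¬A, ¬∃x A ≡ ∀x ¬A, De Morgan for ∧/∨):
  (∀h ∃f (¬L(h) ∨ ¬L(f))) ∧ (∃d ¬L(d))
Extract every quantifier outward, since the variables are now distinct and don't occur free across branches:
  ∀h ∃f ∃d ((¬L(h) ∨ ¬L(f)) ∧ ¬L(d))
The prefix is ∀h ∃f ∃d: 1 universal, 2 existential.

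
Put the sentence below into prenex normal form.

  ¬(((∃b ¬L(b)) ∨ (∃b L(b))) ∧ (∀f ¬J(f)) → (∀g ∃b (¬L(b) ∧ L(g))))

First replace A → B with ¬A ∨ B.
  ¬(¬(((∃b ¬L(b)) ∨ (∃b L(b))) ∧ (∀f ¬J(f))) ∨ (∀g ∃b (¬L(b) ∧ L(g))))
Drive negations inward (¬∀x A ≡ ∃x ¬A, ¬∃x A ≡ ∀x ¬A, De Morgan for ∧/∨):
  ((∃b ¬L(b)) ∨ (∃b L(b))) ∧ (∀f ¬J(f)) ∧ (∃g ∀b (L(b) ∨ ¬L(g)))
Standardize variables apart so no two quantifiers bind the same name: b↦c, b↦z.
  ((∃b ¬L(b)) ∨ (∃c L(c))) ∧ (∀f ¬J(f)) ∧ (∃g ∀z (L(z) ∨ ¬L(g)))
Pull the quantifiers to the front (each side's bound variable is not free in the other side):
  ∃b ∃c ∀f ∃g ∀z ((¬L(b) ∨ L(c)) ∧ ¬J(f) ∧ (L(z) ∨ ¬L(g)))

∃b ∃c ∀f ∃g ∀z ((¬L(b) ∨ L(c)) ∧ ¬J(f) ∧ (L(z) ∨ ¬L(g)))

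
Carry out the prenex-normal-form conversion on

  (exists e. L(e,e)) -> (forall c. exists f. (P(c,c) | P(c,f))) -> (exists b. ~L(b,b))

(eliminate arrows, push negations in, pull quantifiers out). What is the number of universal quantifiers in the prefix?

Rewrite implications/biconditionals: A → B as ¬A ∨ B.
  ~(exists e. L(e,e)) | ~(forall c. exists f. (P(c,c) | P(c,f))) | (exists b. ~L(b,b))
Drive negations inward (¬∀x A ≡ ∃x ¬A, ¬∃x A ≡ ∀x ¬A, De Morgan for ∧/∨):
  (forall e. ~L(e,e)) | (exists c. forall f. (~P(c,c) & ~P(c,f))) | (exists b. ~L(b,b))
All bound variables are already distinct, so no renaming is needed.
Pull the quantifiers to the front (each side's bound variable is not free in the other side):
  forall e. exists c. forall f. exists b. (~L(e,e) | ~P(c,c) & ~P(c,f) | ~L(b,b))
The prefix is forall e exists c forall f exists b: 2 universal, 2 existential.

2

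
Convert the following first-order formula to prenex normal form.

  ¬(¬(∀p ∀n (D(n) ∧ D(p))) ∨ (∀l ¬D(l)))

∀p ∀n ∃l (D(n) ∧ D(p) ∧ D(l))

Push ¬ through the quantifiers and connectives to reach negation normal form:
  (∀p ∀n (D(n) ∧ D(p))) ∧ (∃l D(l))
All bound variables are already distinct, so no renaming is needed.
Finally move all quantifiers to the prefix:
  ∀p ∀n ∃l (D(n) ∧ D(p) ∧ D(l))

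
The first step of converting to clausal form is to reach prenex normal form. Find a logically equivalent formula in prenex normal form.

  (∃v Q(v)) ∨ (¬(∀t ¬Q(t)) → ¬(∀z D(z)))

∃v ∀t ∃z (Q(v) ∨ ¬Q(t) ∨ ¬D(z))

Eliminate → and ↔ using ¬ and ∨.
  (∃v Q(v)) ∨ ¬¬(∀t ¬Q(t)) ∨ ¬(∀z D(z))
Drive negations inward (¬∀x A ≡ ∃x ¬A, ¬∃x A ≡ ∀x ¬A, De Morgan for ∧/∨):
  (∃v Q(v)) ∨ (∀t ¬Q(t)) ∨ (∃z ¬D(z))
All bound variables are already distinct, so no renaming is needed.
Finally move all quantifiers to the prefix:
  ∃v ∀t ∃z (Q(v) ∨ ¬Q(t) ∨ ¬D(z))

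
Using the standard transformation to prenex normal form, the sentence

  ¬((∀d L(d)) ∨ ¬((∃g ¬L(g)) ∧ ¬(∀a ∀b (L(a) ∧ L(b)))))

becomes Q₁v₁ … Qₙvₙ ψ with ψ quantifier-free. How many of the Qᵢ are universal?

0

Push ¬ through the quantifiers and connectives to reach negation normal form:
  (∃d ¬L(d)) ∧ (∃g ¬L(g)) ∧ (∃a ∃b (¬L(a) ∨ ¬L(b)))
All bound variables are already distinct, so no renaming is needed.
Extract every quantifier outward, since the variables are now distinct and don't occur free across branches:
  ∃d ∃g ∃a ∃b (¬L(d) ∧ ¬L(g) ∧ (¬L(a) ∨ ¬L(b)))
The prefix is ∃d ∃g ∃a ∃b: 0 universal, 4 existential.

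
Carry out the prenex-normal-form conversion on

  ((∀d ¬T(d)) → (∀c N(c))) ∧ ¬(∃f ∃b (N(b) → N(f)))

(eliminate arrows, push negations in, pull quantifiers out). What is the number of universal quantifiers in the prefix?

3

Eliminate → and ↔ using ¬ and ∨.
  (¬(∀d ¬T(d)) ∨ (∀c N(c))) ∧ ¬(∃f ∃b (¬N(b) ∨ N(f)))
Push ¬ through the quantifiers and connectives to reach negation normal form:
  ((∃d T(d)) ∨ (∀c N(c))) ∧ (∀f ∀b (N(b) ∧ ¬N(f)))
All bound variables are already distinct, so no renaming is needed.
Pull the quantifiers to the front (each side's bound variable is not free in the other side):
  ∃d ∀c ∀f ∀b ((T(d) ∨ N(c)) ∧ N(b) ∧ ¬N(f))
The prefix is ∃d ∀c ∀f ∀b: 3 universal, 1 existential.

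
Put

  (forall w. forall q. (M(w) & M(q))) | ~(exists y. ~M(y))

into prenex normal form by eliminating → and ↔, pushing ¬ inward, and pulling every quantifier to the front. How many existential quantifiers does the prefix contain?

0

Drive negations inward (¬∀x A ≡ ∃x ¬A, ¬∃x A ≡ ∀x ¬A, De Morgan for ∧/∨):
  (forall w. forall q. (M(w) & M(q))) | (forall y. M(y))
All bound variables are already distinct, so no renaming is needed.
Finally move all quantifiers to the prefix:
  forall w. forall q. forall y. (M(w) & M(q) | M(y))
The prefix is forall w forall q forall y: 3 universal, 0 existential.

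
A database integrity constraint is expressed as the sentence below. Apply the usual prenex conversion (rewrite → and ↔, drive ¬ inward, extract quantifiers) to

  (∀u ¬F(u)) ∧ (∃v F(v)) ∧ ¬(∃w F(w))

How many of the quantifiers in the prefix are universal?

Drive negations inward (¬∀x A ≡ ∃x ¬A, ¬∃x A ≡ ∀x ¬A, De Morgan for ∧/∨):
  (∀u ¬F(u)) ∧ (∃v F(v)) ∧ (∀w ¬F(w))
All bound variables are already distinct, so no renaming is needed.
Extract every quantifier outward, since the variables are now distinct and don't occur free across branches:
  ∀u ∃v ∀w (¬F(u) ∧ F(v) ∧ ¬F(w))
The prefix is ∀u ∃v ∀w: 2 universal, 1 existential.

2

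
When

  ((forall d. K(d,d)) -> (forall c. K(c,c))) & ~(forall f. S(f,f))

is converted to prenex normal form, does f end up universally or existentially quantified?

Rewrite implications/biconditionals: A → B as ¬A ∨ B.
  (~(forall d. K(d,d)) | (forall c. K(c,c))) & ~(forall f. S(f,f))
Push ¬ through the quantifiers and connectives to reach negation normal form:
  ((exists d. ~K(d,d)) | (forall c. K(c,c))) & (exists f. ~S(f,f))
All bound variables are already distinct, so no renaming is needed.
Extract every quantifier outward, since the variables are now distinct and don't occur free across branches:
  exists d. forall c. exists f. ((~K(d,d) | K(c,c)) & ~S(f,f))
The quantifier forall f sits under an odd number of negations (counting the antecedent side of each →), so it flips to exists f.

existential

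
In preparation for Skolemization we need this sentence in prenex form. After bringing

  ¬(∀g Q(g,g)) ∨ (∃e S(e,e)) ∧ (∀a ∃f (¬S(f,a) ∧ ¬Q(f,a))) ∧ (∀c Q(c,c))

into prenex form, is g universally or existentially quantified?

Drive negations inward (¬∀x A ≡ ∃x ¬A, ¬∃x A ≡ ∀x ¬A, De Morgan for ∧/∨):
  (∃g ¬Q(g,g)) ∨ (∃e S(e,e)) ∧ (∀a ∃f (¬S(f,a) ∧ ¬Q(f,a))) ∧ (∀c Q(c,c))
Pull the quantifiers to the front (each side's bound variable is not free in the other side):
  ∃g ∃e ∀a ∃f ∀c (¬Q(g,g) ∨ S(e,e) ∧ ¬S(f,a) ∧ ¬Q(f,a) ∧ Q(c,c))
The quantifier ∀g sits under an odd number of negations, so it flips to ∃g.

existential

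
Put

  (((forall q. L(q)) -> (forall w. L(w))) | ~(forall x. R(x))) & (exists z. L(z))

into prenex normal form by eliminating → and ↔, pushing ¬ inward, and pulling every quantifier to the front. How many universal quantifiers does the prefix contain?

1

Eliminate → and ↔ using ¬ and ∨.
  (~(forall q. L(q)) | (forall w. L(w)) | ~(forall x. R(x))) & (exists z. L(z))
Move each ¬ inward, flipping quantifiers it crosses:
  ((exists q. ~L(q)) | (forall w. L(w)) | (exists x. ~R(x))) & (exists z. L(z))
All bound variables are already distinct, so no renaming is needed.
Extract every quantifier outward, since the variables are now distinct and don't occur free across branches:
  exists q. forall w. exists x. exists z. ((~L(q) | L(w) | ~R(x)) & L(z))
The prefix is exists q forall w exists x exists z: 1 universal, 3 existential.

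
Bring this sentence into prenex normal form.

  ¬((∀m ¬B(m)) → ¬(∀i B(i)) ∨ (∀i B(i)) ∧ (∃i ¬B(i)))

First replace A → B with ¬A ∨ B.
  ¬(¬(∀m ¬B(m)) ∨ ¬(∀i B(i)) ∨ (∀i B(i)) ∧ (∃i ¬B(i)))
Move each ¬ inward, flipping quantifiers it crosses:
  (∀m ¬B(m)) ∧ (∀i B(i)) ∧ ((∃i ¬B(i)) ∨ (∀i B(i)))
Standardize variables apart so no two quantifiers bind the same name: i↦v, i↦c.
  (∀m ¬B(m)) ∧ (∀i B(i)) ∧ ((∃v ¬B(v)) ∨ (∀c B(c)))
Finally move all quantifiers to the prefix:
  ∀m ∀i ∃v ∀c (¬B(m) ∧ B(i) ∧ (¬B(v) ∨ B(c)))

∀m ∀i ∃v ∀c (¬B(m) ∧ B(i) ∧ (¬B(v) ∨ B(c)))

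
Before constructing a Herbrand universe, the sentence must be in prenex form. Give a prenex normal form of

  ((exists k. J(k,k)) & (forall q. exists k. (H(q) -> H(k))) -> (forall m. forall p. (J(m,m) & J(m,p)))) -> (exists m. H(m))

Rewrite implications/biconditionals: A → B as ¬A ∨ B.
  ~(~((exists k. J(k,k)) & (forall q. exists k. (~H(q) | H(k)))) | (forall m. forall p. (J(m,m) & J(m,p)))) | (exists m. H(m))
Drive negations inward (¬∀x A ≡ ∃x ¬A, ¬∃x A ≡ ∀x ¬A, De Morgan for ∧/∨):
  (exists k. J(k,k)) & (forall q. exists k. (~H(q) | H(k))) & (exists m. exists p. (~J(m,m) | ~J(m,p))) | (exists m. H(m))
Rename bound variables to avoid capture: k↦w1, m↦b.
  (exists k. J(k,k)) & (forall q. exists w1. (~H(q) | H(w1))) & (exists m. exists p. (~J(m,m) | ~J(m,p))) | (exists b. H(b))
Pull the quantifiers to the front (each side's bound variable is not free in the other side):
  exists k. forall q. exists w1. exists m. exists p. exists b. (J(k,k) & (~H(q) | H(w1)) & (~J(m,m) | ~J(m,p)) | H(b))

exists k. forall q. exists w1. exists m. exists p. exists b. (J(k,k) & (~H(q) | H(w1)) & (~J(m,m) | ~J(m,p)) | H(b))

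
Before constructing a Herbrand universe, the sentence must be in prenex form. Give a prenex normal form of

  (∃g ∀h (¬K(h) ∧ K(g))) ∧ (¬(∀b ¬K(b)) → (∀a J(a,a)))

Eliminate → and ↔ using ¬ and ∨.
  (∃g ∀h (¬K(h) ∧ K(g))) ∧ (¬¬(∀b ¬K(b)) ∨ (∀a J(a,a)))
Push ¬ through the quantifiers and connectives to reach negation normal form:
  (∃g ∀h (¬K(h) ∧ K(g))) ∧ ((∀b ¬K(b)) ∨ (∀a J(a,a)))
All bound variables are already distinct, so no renaming is needed.
Finally move all quantifiers to the prefix:
  ∃g ∀h ∀b ∀a (¬K(h) ∧ K(g) ∧ (¬K(b) ∨ J(a,a)))

∃g ∀h ∀b ∀a (¬K(h) ∧ K(g) ∧ (¬K(b) ∨ J(a,a)))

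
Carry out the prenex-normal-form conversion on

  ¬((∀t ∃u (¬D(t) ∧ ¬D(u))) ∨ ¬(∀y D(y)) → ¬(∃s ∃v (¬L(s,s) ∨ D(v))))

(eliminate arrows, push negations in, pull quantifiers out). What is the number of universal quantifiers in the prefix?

1

Rewrite implications/biconditionals: A → B as ¬A ∨ B.
  ¬(¬((∀t ∃u (¬D(t) ∧ ¬D(u))) ∨ ¬(∀y D(y))) ∨ ¬(∃s ∃v (¬L(s,s) ∨ D(v))))
Push ¬ through the quantifiers and connectives to reach negation normal form:
  ((∀t ∃u (¬D(t) ∧ ¬D(u))) ∨ (∃y ¬D(y))) ∧ (∃s ∃v (¬L(s,s) ∨ D(v)))
Finally move all quantifiers to the prefix:
  ∀t ∃u ∃y ∃s ∃v ((¬D(t) ∧ ¬D(u) ∨ ¬D(y)) ∧ (¬L(s,s) ∨ D(v)))
The prefix is ∀t ∃u ∃y ∃s ∃v: 1 universal, 4 existential.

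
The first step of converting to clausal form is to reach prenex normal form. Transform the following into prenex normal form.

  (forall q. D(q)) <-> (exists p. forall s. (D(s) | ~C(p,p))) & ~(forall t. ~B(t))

Eliminate → and ↔ using ¬ and ∨; A ↔ B as (¬A ∨ B) ∧ (¬B ∨ A).
  (~(forall q. D(q)) | (exists p. forall s. (D(s) | ~C(p,p))) & ~(forall t. ~B(t))) & (~((exists p. forall s. (D(s) | ~C(p,p))) & ~(forall t. ~B(t))) | (forall q. D(q)))
Drive negations inward (¬∀x A ≡ ∃x ¬A, ¬∃x A ≡ ∀x ¬A, De Morgan for ∧/∨):
  ((exists q. ~D(q)) | (exists p. forall s. (D(s) | ~C(p,p))) & (exists t. B(t))) & ((forall p. exists s. (~D(s) & C(p,p))) | (forall t. ~B(t)) | (forall q. D(q)))
Standardize variables apart so no two quantifiers bind the same name: p↦v1, s↦b, t↦x1, q↦u1.
  ((exists q. ~D(q)) | (exists p. forall s. (D(s) | ~C(p,p))) & (exists t. B(t))) & ((forall v1. exists b. (~D(b) & C(v1,v1))) | (forall x1. ~B(x1)) | (forall u1. D(u1)))
Pull the quantifiers to the front (each side's bound variable is not free in the other side):
  exists q. exists p. forall s. exists t. forall v1. exists b. forall x1. forall u1. ((~D(q) | (D(s) | ~C(p,p)) & B(t)) & (~D(b) & C(v1,v1) | ~B(x1) | D(u1)))

exists q. exists p. forall s. exists t. forall v1. exists b. forall x1. forall u1. ((~D(q) | (D(s) | ~C(p,p)) & B(t)) & (~D(b) & C(v1,v1) | ~B(x1) | D(u1)))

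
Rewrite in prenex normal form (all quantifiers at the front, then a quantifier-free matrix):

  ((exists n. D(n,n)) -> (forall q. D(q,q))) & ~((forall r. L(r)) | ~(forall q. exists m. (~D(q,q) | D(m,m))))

Eliminate → and ↔ using ¬ and ∨.
  (~(exists n. D(n,n)) | (forall q. D(q,q))) & ~((forall r. L(r)) | ~(forall q. exists m. (~D(q,q) | D(m,m))))
Move each ¬ inward, flipping quantifiers it crosses:
  ((forall n. ~D(n,n)) | (forall q. D(q,q))) & (exists r. ~L(r)) & (forall q. exists m. (~D(q,q) | D(m,m)))
Give each quantifier a distinct variable: q↦t.
  ((forall n. ~D(n,n)) | (forall q. D(q,q))) & (exists r. ~L(r)) & (forall t. exists m. (~D(t,t) | D(m,m)))
Extract every quantifier outward, since the variables are now distinct and don't occur free across branches:
  forall n. forall q. exists r. forall t. exists m. ((~D(n,n) | D(q,q)) & ~L(r) & (~D(t,t) | D(m,m)))

forall n. forall q. exists r. forall t. exists m. ((~D(n,n) | D(q,q)) & ~L(r) & (~D(t,t) | D(m,m)))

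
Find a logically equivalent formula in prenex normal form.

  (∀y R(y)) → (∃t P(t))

∃y ∃t (¬R(y) ∨ P(t))

Rewrite implications/biconditionals: A → B as ¬A ∨ B.
  ¬(∀y R(y)) ∨ (∃t P(t))
Move each ¬ inward, flipping quantifiers it crosses:
  (∃y ¬R(y)) ∨ (∃t P(t))
All bound variables are already distinct, so no renaming is needed.
Extract every quantifier outward, since the variables are now distinct and don't occur free across branches:
  ∃y ∃t (¬R(y) ∨ P(t))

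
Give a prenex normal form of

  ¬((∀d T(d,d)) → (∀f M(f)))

Eliminate → and ↔ using ¬ and ∨.
  ¬(¬(∀d T(d,d)) ∨ (∀f M(f)))
Push ¬ through the quantifiers and connectives to reach negation normal form:
  (∀d T(d,d)) ∧ (∃f ¬M(f))
All bound variables are already distinct, so no renaming is needed.
Extract every quantifier outward, since the variables are now distinct and don't occur free across branches:
  ∀d ∃f (T(d,d) ∧ ¬M(f))

∀d ∃f (T(d,d) ∧ ¬M(f))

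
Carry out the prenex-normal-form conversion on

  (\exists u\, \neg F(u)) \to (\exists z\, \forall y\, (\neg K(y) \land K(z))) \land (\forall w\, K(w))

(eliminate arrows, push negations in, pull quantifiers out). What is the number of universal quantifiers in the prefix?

First replace A → B with ¬A ∨ B.
  \neg (\exists u\, \neg F(u)) \lor (\exists z\, \forall y\, (\neg K(y) \land K(z))) \land (\forall w\, K(w))
Push ¬ through the quantifiers and connectives to reach negation normal form:
  (\forall u\, F(u)) \lor (\exists z\, \forall y\, (\neg K(y) \land K(z))) \land (\forall w\, K(w))
All bound variables are already distinct, so no renaming is needed.
Finally move all quantifiers to the prefix:
  \forall u\, \exists z\, \forall y\, \forall w\, (F(u) \lor \neg K(y) \land K(z) \land K(w))
The prefix is \forall u \exists z \forall y \forall w: 3 universal, 1 existential.

3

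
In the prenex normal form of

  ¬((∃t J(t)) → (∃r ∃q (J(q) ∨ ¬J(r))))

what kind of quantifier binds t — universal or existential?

Rewrite implications/biconditionals: A → B as ¬A ∨ B.
  ¬(¬(∃t J(t)) ∨ (∃r ∃q (J(q) ∨ ¬J(r))))
Push ¬ through the quantifiers and connectives to reach negation normal form:
  (∃t J(t)) ∧ (∀r ∀q (¬J(q) ∧ J(r)))
All bound variables are already distinct, so no renaming is needed.
Pull the quantifiers to the front (each side's bound variable is not free in the other side):
  ∃t ∀r ∀q (J(t) ∧ ¬J(q) ∧ J(r))
The quantifier ∃t sits under an even number of negations (counting the antecedent side of each →), so it remains existential.

existential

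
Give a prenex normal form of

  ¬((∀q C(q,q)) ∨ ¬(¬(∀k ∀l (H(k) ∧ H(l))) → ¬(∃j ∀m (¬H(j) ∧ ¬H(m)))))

Eliminate → and ↔ using ¬ and ∨.
  ¬((∀q C(q,q)) ∨ ¬(¬¬(∀k ∀l (H(k) ∧ H(l))) ∨ ¬(∃j ∀m (¬H(j) ∧ ¬H(m)))))
Move each ¬ inward, flipping quantifiers it crosses:
  (∃q ¬C(q,q)) ∧ ((∀k ∀l (H(k) ∧ H(l))) ∨ (∀j ∃m (H(j) ∨ H(m))))
All bound variables are already distinct, so no renaming is needed.
Finally move all quantifiers to the prefix:
  ∃q ∀k ∀l ∀j ∃m (¬C(q,q) ∧ (H(k) ∧ H(l) ∨ H(j) ∨ H(m)))

∃q ∀k ∀l ∀j ∃m (¬C(q,q) ∧ (H(k) ∧ H(l) ∨ H(j) ∨ H(m)))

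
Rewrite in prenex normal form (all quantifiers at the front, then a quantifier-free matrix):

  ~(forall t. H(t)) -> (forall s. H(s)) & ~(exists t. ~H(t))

forall t. forall s. forall z. (H(t) | H(s) & H(z))

Rewrite implications/biconditionals: A → B as ¬A ∨ B.
  ~~(forall t. H(t)) | (forall s. H(s)) & ~(exists t. ~H(t))
Push ¬ through the quantifiers and connectives to reach negation normal form:
  (forall t. H(t)) | (forall s. H(s)) & (forall t. H(t))
Standardize variables apart so no two quantifiers bind the same name: t↦z.
  (forall t. H(t)) | (forall s. H(s)) & (forall z. H(z))
Finally move all quantifiers to the prefix:
  forall t. forall s. forall z. (H(t) | H(s) & H(z))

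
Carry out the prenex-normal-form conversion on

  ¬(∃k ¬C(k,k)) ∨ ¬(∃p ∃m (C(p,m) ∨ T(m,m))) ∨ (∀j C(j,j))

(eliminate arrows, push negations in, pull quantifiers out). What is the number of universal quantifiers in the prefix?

Move each ¬ inward, flipping quantifiers it crosses:
  (∀k C(k,k)) ∨ (∀p ∀m (¬C(p,m) ∧ ¬T(m,m))) ∨ (∀j C(j,j))
Finally move all quantifiers to the prefix:
  ∀k ∀p ∀m ∀j (C(k,k) ∨ ¬C(p,m) ∧ ¬T(m,m) ∨ C(j,j))
The prefix is ∀k ∀p ∀m ∀j: 4 universal, 0 existential.

4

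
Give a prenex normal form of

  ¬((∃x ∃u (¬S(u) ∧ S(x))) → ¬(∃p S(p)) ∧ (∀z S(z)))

First replace A → B with ¬A ∨ B.
  ¬(¬(∃x ∃u (¬S(u) ∧ S(x))) ∨ ¬(∃p S(p)) ∧ (∀z S(z)))
Move each ¬ inward, flipping quantifiers it crosses:
  (∃x ∃u (¬S(u) ∧ S(x))) ∧ ((∃p S(p)) ∨ (∃z ¬S(z)))
All bound variables are already distinct, so no renaming is needed.
Pull the quantifiers to the front (each side's bound variable is not free in the other side):
  ∃x ∃u ∃p ∃z (¬S(u) ∧ S(x) ∧ (S(p) ∨ ¬S(z)))

∃x ∃u ∃p ∃z (¬S(u) ∧ S(x) ∧ (S(p) ∨ ¬S(z)))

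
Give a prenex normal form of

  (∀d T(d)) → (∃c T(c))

Eliminate → and ↔ using ¬ and ∨.
  ¬(∀d T(d)) ∨ (∃c T(c))
Move each ¬ inward, flipping quantifiers it crosses:
  (∃d ¬T(d)) ∨ (∃c T(c))
All bound variables are already distinct, so no renaming is needed.
Extract every quantifier outward, since the variables are now distinct and don't occur free across branches:
  ∃d ∃c (¬T(d) ∨ T(c))

∃d ∃c (¬T(d) ∨ T(c))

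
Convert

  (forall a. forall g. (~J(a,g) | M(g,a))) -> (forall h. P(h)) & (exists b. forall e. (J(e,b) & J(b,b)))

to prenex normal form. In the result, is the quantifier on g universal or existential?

existential

Rewrite implications/biconditionals: A → B as ¬A ∨ B.
  ~(forall a. forall g. (~J(a,g) | M(g,a))) | (forall h. P(h)) & (exists b. forall e. (J(e,b) & J(b,b)))
Push ¬ through the quantifiers and connectives to reach negation normal form:
  (exists a. exists g. (J(a,g) & ~M(g,a))) | (forall h. P(h)) & (exists b. forall e. (J(e,b) & J(b,b)))
All bound variables are already distinct, so no renaming is needed.
Finally move all quantifiers to the prefix:
  exists a. exists g. forall h. exists b. forall e. (J(a,g) & ~M(g,a) | P(h) & J(e,b) & J(b,b))
The quantifier forall g sits under an odd number of negations (counting the antecedent side of each →), so it flips to exists g.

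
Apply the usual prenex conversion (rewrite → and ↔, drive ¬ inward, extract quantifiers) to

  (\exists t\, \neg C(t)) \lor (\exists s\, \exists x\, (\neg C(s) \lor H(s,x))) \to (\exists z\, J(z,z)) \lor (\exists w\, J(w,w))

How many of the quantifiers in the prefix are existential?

First replace A → B with ¬A ∨ B.
  \neg ((\exists t\, \neg C(t)) \lor (\exists s\, \exists x\, (\neg C(s) \lor H(s,x)))) \lor (\exists z\, J(z,z)) \lor (\exists w\, J(w,w))
Drive negations inward (¬∀x A ≡ ∃x ¬A, ¬∃x A ≡ ∀x ¬A, De Morgan for ∧/∨):
  (\forall t\, C(t)) \land (\forall s\, \forall x\, (C(s) \land \neg H(s,x))) \lor (\exists z\, J(z,z)) \lor (\exists w\, J(w,w))
Pull the quantifiers to the front (each side's bound variable is not free in the other side):
  \forall t\, \forall s\, \forall x\, \exists z\, \exists w\, (C(t) \land C(s) \land \neg H(s,x) \lor J(z,z) \lor J(w,w))
The prefix is \forall t \forall s \forall x \exists z \exists w: 3 universal, 2 existential.

2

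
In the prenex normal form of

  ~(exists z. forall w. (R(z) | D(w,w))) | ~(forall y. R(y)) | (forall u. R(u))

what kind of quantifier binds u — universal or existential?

Drive negations inward (¬∀x A ≡ ∃x ¬A, ¬∃x A ≡ ∀x ¬A, De Morgan for ∧/∨):
  (forall z. exists w. (~R(z) & ~D(w,w))) | (exists y. ~R(y)) | (forall u. R(u))
All bound variables are already distinct, so no renaming is needed.
Extract every quantifier outward, since the variables are now distinct and don't occur free across branches:
  forall z. exists w. exists y. forall u. (~R(z) & ~D(w,w) | ~R(y) | R(u))
The quantifier forall u sits under an even number of negations, so it remains universal.

universal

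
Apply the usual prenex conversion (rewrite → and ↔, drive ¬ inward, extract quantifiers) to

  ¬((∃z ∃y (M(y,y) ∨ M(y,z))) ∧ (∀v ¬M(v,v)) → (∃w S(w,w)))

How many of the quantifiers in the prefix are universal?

2

Eliminate → and ↔ using ¬ and ∨.
  ¬(¬((∃z ∃y (M(y,y) ∨ M(y,z))) ∧ (∀v ¬M(v,v))) ∨ (∃w S(w,w)))
Push ¬ through the quantifiers and connectives to reach negation normal form:
  (∃z ∃y (M(y,y) ∨ M(y,z))) ∧ (∀v ¬M(v,v)) ∧ (∀w ¬S(w,w))
Extract every quantifier outward, since the variables are now distinct and don't occur free across branches:
  ∃z ∃y ∀v ∀w ((M(y,y) ∨ M(y,z)) ∧ ¬M(v,v) ∧ ¬S(w,w))
The prefix is ∃z ∃y ∀v ∀w: 2 universal, 2 existential.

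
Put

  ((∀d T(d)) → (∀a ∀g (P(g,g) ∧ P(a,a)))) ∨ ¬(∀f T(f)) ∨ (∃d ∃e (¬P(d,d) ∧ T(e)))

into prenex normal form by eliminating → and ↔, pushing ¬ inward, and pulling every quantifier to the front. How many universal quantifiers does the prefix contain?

Rewrite implications/biconditionals: A → B as ¬A ∨ B.
  ¬(∀d T(d)) ∨ (∀a ∀g (P(g,g) ∧ P(a,a))) ∨ ¬(∀f T(f)) ∨ (∃d ∃e (¬P(d,d) ∧ T(e)))
Move each ¬ inward, flipping quantifiers it crosses:
  (∃d ¬T(d)) ∨ (∀a ∀g (P(g,g) ∧ P(a,a))) ∨ (∃f ¬T(f)) ∨ (∃d ∃e (¬P(d,d) ∧ T(e)))
Give each quantifier a distinct variable: d↦p.
  (∃d ¬T(d)) ∨ (∀a ∀g (P(g,g) ∧ P(a,a))) ∨ (∃f ¬T(f)) ∨ (∃p ∃e (¬P(p,p) ∧ T(e)))
Finally move all quantifiers to the prefix:
  ∃d ∀a ∀g ∃f ∃p ∃e (¬T(d) ∨ P(g,g) ∧ P(a,a) ∨ ¬T(f) ∨ ¬P(p,p) ∧ T(e))
The prefix is ∃d ∀a ∀g ∃f ∃p ∃e: 2 universal, 4 existential.

2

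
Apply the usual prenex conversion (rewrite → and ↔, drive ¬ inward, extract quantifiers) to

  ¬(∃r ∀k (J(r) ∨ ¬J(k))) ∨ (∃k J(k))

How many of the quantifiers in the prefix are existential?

Push ¬ through the quantifiers and connectives to reach negation normal form:
  (∀r ∃k (¬J(r) ∧ J(k))) ∨ (∃k J(k))
Give each quantifier a distinct variable: k↦b.
  (∀r ∃k (¬J(r) ∧ J(k))) ∨ (∃b J(b))
Pull the quantifiers to the front (each side's bound variable is not free in the other side):
  ∀r ∃k ∃b (¬J(r) ∧ J(k) ∨ J(b))
The prefix is ∀r ∃k ∃b: 1 universal, 2 existential.

2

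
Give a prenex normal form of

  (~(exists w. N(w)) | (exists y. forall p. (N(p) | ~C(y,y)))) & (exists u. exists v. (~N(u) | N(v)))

forall w. exists y. forall p. exists u. exists v. ((~N(w) | N(p) | ~C(y,y)) & (~N(u) | N(v)))

Move each ¬ inward, flipping quantifiers it crosses:
  ((forall w. ~N(w)) | (exists y. forall p. (N(p) | ~C(y,y)))) & (exists u. exists v. (~N(u) | N(v)))
All bound variables are already distinct, so no renaming is needed.
Finally move all quantifiers to the prefix:
  forall w. exists y. forall p. exists u. exists v. ((~N(w) | N(p) | ~C(y,y)) & (~N(u) | N(v)))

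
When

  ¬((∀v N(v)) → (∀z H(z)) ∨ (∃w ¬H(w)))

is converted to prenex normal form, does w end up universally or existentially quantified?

universal

Eliminate → and ↔ using ¬ and ∨.
  ¬(¬(∀v N(v)) ∨ (∀z H(z)) ∨ (∃w ¬H(w)))
Drive negations inward (¬∀x A ≡ ∃x ¬A, ¬∃x A ≡ ∀x ¬A, De Morgan for ∧/∨):
  (∀v N(v)) ∧ (∃z ¬H(z)) ∧ (∀w H(w))
All bound variables are already distinct, so no renaming is needed.
Finally move all quantifiers to the prefix:
  ∀v ∃z ∀w (N(v) ∧ ¬H(z) ∧ H(w))
The quantifier ∃w sits under an odd number of negations (counting the antecedent side of each →), so it flips to ∀w.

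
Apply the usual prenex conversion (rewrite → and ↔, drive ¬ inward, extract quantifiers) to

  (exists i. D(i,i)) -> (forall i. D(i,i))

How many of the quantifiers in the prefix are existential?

Eliminate → and ↔ using ¬ and ∨.
  ~(exists i. D(i,i)) | (forall i. D(i,i))
Move each ¬ inward, flipping quantifiers it crosses:
  (forall i. ~D(i,i)) | (forall i. D(i,i))
Give each quantifier a distinct variable: i↦x1.
  (forall i. ~D(i,i)) | (forall x1. D(x1,x1))
Pull the quantifiers to the front (each side's bound variable is not free in the other side):
  forall i. forall x1. (~D(i,i) | D(x1,x1))
The prefix is forall i forall x1: 2 universal, 0 existential.

0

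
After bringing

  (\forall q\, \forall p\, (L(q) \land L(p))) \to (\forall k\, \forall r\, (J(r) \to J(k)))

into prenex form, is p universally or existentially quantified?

existential

Eliminate → and ↔ using ¬ and ∨.
  \neg (\forall q\, \forall p\, (L(q) \land L(p))) \lor (\forall k\, \forall r\, (\neg J(r) \lor J(k)))
Move each ¬ inward, flipping quantifiers it crosses:
  (\exists q\, \exists p\, (\neg L(q) \lor \neg L(p))) \lor (\forall k\, \forall r\, (\neg J(r) \lor J(k)))
All bound variables are already distinct, so no renaming is needed.
Pull the quantifiers to the front (each side's bound variable is not free in the other side):
  \exists q\, \exists p\, \forall k\, \forall r\, (\neg L(q) \lor \neg L(p) \lor \neg J(r) \lor J(k))
The quantifier \forall p sits under an odd number of negations (counting the antecedent side of each →), so it flips to \exists p.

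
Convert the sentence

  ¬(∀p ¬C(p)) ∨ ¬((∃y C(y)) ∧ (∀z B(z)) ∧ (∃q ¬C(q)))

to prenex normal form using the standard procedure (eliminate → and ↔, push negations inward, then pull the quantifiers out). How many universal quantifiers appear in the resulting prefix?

Drive negations inward (¬∀x A ≡ ∃x ¬A, ¬∃x A ≡ ∀x ¬A, De Morgan for ∧/∨):
  (∃p C(p)) ∨ (∀y ¬C(y)) ∨ (∃z ¬B(z)) ∨ (∀q C(q))
All bound variables are already distinct, so no renaming is needed.
Pull the quantifiers to the front (each side's bound variable is not free in the other side):
  ∃p ∀y ∃z ∀q (C(p) ∨ ¬C(y) ∨ ¬B(z) ∨ C(q))
The prefix is ∃p ∀y ∃z ∀q: 2 universal, 2 existential.

2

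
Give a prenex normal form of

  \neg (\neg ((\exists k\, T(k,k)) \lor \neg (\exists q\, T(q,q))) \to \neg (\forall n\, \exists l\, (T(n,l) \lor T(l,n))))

Rewrite implications/biconditionals: A → B as ¬A ∨ B.
  \neg (\neg \neg ((\exists k\, T(k,k)) \lor \neg (\exists q\, T(q,q))) \lor \neg (\forall n\, \exists l\, (T(n,l) \lor T(l,n))))
Move each ¬ inward, flipping quantifiers it crosses:
  (\forall k\, \neg T(k,k)) \land (\exists q\, T(q,q)) \land (\forall n\, \exists l\, (T(n,l) \lor T(l,n)))
All bound variables are already distinct, so no renaming is needed.
Pull the quantifiers to the front (each side's bound variable is not free in the other side):
  \forall k\, \exists q\, \forall n\, \exists l\, (\neg T(k,k) \land T(q,q) \land (T(n,l) \lor T(l,n)))

\forall k\, \exists q\, \forall n\, \exists l\, (\neg T(k,k) \land T(q,q) \land (T(n,l) \lor T(l,n)))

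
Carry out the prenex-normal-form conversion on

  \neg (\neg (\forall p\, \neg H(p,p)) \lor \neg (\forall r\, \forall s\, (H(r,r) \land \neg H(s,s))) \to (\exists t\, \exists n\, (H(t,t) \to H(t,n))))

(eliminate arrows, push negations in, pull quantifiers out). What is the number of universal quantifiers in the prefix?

First replace A → B with ¬A ∨ B.
  \neg (\neg (\neg (\forall p\, \neg H(p,p)) \lor \neg (\forall r\, \forall s\, (H(r,r) \land \neg H(s,s)))) \lor (\exists t\, \exists n\, (\neg H(t,t) \lor H(t,n))))
Push ¬ through the quantifiers and connectives to reach negation normal form:
  ((\exists p\, H(p,p)) \lor (\exists r\, \exists s\, (\neg H(r,r) \lor H(s,s)))) \land (\forall t\, \forall n\, (H(t,t) \land \neg H(t,n)))
Finally move all quantifiers to the prefix:
  \exists p\, \exists r\, \exists s\, \forall t\, \forall n\, ((H(p,p) \lor \neg H(r,r) \lor H(s,s)) \land H(t,t) \land \neg H(t,n))
The prefix is \exists p \exists r \exists s \forall t \forall n: 2 universal, 3 existential.

2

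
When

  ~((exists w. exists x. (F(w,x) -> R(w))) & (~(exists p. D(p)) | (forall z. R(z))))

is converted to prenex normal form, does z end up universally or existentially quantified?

Eliminate → and ↔ using ¬ and ∨.
  ~((exists w. exists x. (~F(w,x) | R(w))) & (~(exists p. D(p)) | (forall z. R(z))))
Move each ¬ inward, flipping quantifiers it crosses:
  (forall w. forall x. (F(w,x) & ~R(w))) | (exists p. D(p)) & (exists z. ~R(z))
Pull the quantifiers to the front (each side's bound variable is not free in the other side):
  forall w. forall x. exists p. exists z. (F(w,x) & ~R(w) | D(p) & ~R(z))
The quantifier forall z sits under an odd number of negations (counting the antecedent side of each →), so it flips to exists z.

existential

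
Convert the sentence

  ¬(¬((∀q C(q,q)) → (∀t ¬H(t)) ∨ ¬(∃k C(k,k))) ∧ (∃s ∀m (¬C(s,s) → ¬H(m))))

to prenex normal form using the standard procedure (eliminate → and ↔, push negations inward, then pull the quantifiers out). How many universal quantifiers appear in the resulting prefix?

Rewrite implications/biconditionals: A → B as ¬A ∨ B.
  ¬(¬(¬(∀q C(q,q)) ∨ (∀t ¬H(t)) ∨ ¬(∃k C(k,k))) ∧ (∃s ∀m (¬¬C(s,s) ∨ ¬H(m))))
Push ¬ through the quantifiers and connectives to reach negation normal form:
  (∃q ¬C(q,q)) ∨ (∀t ¬H(t)) ∨ (∀k ¬C(k,k)) ∨ (∀s ∃m (¬C(s,s) ∧ H(m)))
Finally move all quantifiers to the prefix:
  ∃q ∀t ∀k ∀s ∃m (¬C(q,q) ∨ ¬H(t) ∨ ¬C(k,k) ∨ ¬C(s,s) ∧ H(m))
The prefix is ∃q ∀t ∀k ∀s ∃m: 3 universal, 2 existential.

3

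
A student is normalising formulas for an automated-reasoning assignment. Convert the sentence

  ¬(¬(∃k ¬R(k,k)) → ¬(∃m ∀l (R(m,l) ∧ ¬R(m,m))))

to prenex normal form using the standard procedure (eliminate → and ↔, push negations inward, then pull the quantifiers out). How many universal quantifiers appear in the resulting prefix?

Eliminate → and ↔ using ¬ and ∨.
  ¬(¬¬(∃k ¬R(k,k)) ∨ ¬(∃m ∀l (R(m,l) ∧ ¬R(m,m))))
Move each ¬ inward, flipping quantifiers it crosses:
  (∀k R(k,k)) ∧ (∃m ∀l (R(m,l) ∧ ¬R(m,m)))
All bound variables are already distinct, so no renaming is needed.
Pull the quantifiers to the front (each side's bound variable is not free in the other side):
  ∀k ∃m ∀l (R(k,k) ∧ R(m,l) ∧ ¬R(m,m))
The prefix is ∀k ∃m ∀l: 2 universal, 1 existential.

2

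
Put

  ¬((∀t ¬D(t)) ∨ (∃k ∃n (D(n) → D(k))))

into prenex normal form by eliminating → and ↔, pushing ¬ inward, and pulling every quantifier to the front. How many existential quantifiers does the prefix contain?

First replace A → B with ¬A ∨ B.
  ¬((∀t ¬D(t)) ∨ (∃k ∃n (¬D(n) ∨ D(k))))
Drive negations inward (¬∀x A ≡ ∃x ¬A, ¬∃x A ≡ ∀x ¬A, De Morgan for ∧/∨):
  (∃t D(t)) ∧ (∀k ∀n (D(n) ∧ ¬D(k)))
All bound variables are already distinct, so no renaming is needed.
Finally move all quantifiers to the prefix:
  ∃t ∀k ∀n (D(t) ∧ D(n) ∧ ¬D(k))
The prefix is ∃t ∀k ∀n: 2 universal, 1 existential.

1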